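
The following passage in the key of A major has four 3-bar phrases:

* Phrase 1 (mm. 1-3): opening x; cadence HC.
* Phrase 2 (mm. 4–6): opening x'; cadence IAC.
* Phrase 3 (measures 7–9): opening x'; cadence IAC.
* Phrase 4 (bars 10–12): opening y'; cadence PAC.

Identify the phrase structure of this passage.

parallel double period

Four phrases in two halves: the first half (bars 1-6) ends with an imperfect authentic cadence, the second (mm. 7–12) with a perfect authentic cadence — a large antecedent–consequent pair, i.e. a double period.
Phrase 3 begins with the same material as phrase 1, making it parallel.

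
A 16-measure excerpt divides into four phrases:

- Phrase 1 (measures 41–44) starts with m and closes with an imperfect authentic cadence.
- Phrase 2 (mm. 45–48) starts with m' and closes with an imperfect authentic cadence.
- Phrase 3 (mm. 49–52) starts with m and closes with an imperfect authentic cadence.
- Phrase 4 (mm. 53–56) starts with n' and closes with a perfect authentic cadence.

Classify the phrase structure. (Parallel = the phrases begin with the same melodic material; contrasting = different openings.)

Four phrases in two halves: the first half (mm. 41-48) ends with an imperfect authentic cadence, the second (measures 49–56) with a perfect authentic cadence — a large antecedent–consequent pair, i.e. a double period.
Phrase 3 begins with the same material as phrase 1, making it parallel.

parallel double period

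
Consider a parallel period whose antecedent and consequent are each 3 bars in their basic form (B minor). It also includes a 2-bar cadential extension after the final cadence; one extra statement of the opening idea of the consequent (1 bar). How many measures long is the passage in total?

9 measures

Basic parallel period: 3 + 3 = 6 bars.
6 (basic form) + 2 (cadential extension) + 1 (extra statement) = 9.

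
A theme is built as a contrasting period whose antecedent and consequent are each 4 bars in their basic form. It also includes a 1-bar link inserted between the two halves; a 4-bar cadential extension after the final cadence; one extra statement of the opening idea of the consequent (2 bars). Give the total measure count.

Basic contrasting period: 4 + 4 = 8 bars.
8 (basic form) + 1 (link) + 4 (cadential extension) + 2 (extra statement) = 15.

15 measures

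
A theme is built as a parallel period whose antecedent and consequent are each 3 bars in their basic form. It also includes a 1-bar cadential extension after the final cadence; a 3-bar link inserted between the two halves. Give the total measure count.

Basic parallel period: 3 + 3 = 6 bars.
6 (basic form) + 1 (cadential extension) + 3 (link) = 10.

10 measures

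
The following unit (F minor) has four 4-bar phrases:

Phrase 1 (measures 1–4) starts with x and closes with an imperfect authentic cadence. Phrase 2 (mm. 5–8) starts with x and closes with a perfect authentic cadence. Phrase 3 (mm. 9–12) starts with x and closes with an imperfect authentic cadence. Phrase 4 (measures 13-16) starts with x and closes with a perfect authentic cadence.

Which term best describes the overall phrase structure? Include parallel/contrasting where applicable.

The cadence pattern IAC–PAC–IAC–PAC is weak–strong twice, and phrases 3–4 restate phrases 1–2: a period heard twice, not a double period (which would end weakly at phrase 2).

repeated period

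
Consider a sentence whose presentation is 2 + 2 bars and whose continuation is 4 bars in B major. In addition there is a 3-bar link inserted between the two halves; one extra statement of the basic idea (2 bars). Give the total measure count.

13 measures

Basic sentence: 2 + 2 + 4 = 8 bars.
8 (basic form) + 3 (link) + 2 (extra statement) = 13.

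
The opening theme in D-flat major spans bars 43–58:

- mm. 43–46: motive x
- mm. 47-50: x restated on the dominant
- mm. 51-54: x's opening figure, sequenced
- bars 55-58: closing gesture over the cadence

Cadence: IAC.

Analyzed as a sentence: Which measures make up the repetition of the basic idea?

The presentation of a sentence is the basic idea (bars 43-46) plus its repetition (mm. 47-50); the repetition of the basic idea is therefore mm. 47–50.

measures 47–50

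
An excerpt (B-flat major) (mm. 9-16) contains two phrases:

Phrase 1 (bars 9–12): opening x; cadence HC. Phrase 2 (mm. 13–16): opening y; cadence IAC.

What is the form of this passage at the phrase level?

contrasting period

Phrase 1 ends with a half cadence (weaker) and phrase 2 with an imperfect authentic cadence (stronger): antecedent + consequent = a period.
The two phrases open with different material (x / y), so the period is contrasting.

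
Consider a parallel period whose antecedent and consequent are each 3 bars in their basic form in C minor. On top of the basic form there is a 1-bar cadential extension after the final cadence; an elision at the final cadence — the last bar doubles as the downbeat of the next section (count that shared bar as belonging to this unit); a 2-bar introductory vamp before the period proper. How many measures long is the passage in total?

Basic parallel period: 3 + 3 = 6 bars.
6 (basic form) + 1 (cadential extension) + 2 (introduction) = 9.
The elision shares a bar with the next section but does not change this unit's count.

9 measures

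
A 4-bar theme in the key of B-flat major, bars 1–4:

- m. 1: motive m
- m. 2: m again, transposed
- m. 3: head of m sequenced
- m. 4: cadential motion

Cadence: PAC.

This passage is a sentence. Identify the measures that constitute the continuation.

After the presentation (mm. 1-2), the continuation covers the fragmentation through the cadence: measures 3–4.

measures 3–4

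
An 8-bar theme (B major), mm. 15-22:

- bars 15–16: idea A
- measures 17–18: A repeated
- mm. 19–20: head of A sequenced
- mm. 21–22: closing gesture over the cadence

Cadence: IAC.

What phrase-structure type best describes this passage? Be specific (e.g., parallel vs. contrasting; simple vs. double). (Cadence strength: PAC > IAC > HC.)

sentence

Basic idea (bars 15–16) + its repetition (bars 17-18) form the presentation; fragmentation and cadence (measures 19–22) form the continuation — the 8-bar whole is a sentence.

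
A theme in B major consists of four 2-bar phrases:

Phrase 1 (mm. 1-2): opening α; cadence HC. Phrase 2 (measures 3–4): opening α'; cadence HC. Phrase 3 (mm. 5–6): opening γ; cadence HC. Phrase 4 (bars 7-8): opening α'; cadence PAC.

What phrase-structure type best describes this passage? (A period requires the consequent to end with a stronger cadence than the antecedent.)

contrasting double period

Four phrases in two halves: the first half (bars 1–4) ends with a half cadence, the second (mm. 5-8) with a perfect authentic cadence — a large antecedent–consequent pair, i.e. a double period.
Phrase 3 begins with different material from phrase 1, making it contrasting.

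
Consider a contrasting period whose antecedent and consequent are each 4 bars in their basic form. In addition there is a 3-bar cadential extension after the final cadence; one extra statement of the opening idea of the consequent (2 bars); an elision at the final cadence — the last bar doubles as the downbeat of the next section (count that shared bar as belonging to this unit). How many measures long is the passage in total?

Basic contrasting period: 4 + 4 = 8 bars.
8 (basic form) + 3 (cadential extension) + 2 (extra statement) = 13.
The elision shares a bar with the next section but does not change this unit's count.

13 measures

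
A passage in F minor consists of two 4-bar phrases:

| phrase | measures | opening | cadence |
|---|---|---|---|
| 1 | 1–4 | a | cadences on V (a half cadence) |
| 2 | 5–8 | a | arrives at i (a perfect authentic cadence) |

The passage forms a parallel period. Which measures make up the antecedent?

measures 1–4

The phrase ending with the weaker cadence (half cadence) is the antecedent; the one ending more conclusively (perfect authentic cadence) is the consequent. The antecedent is measures 1–4.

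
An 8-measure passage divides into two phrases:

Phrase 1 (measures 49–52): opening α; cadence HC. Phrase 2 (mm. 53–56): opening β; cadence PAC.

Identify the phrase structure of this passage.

Phrase 1 ends with a half cadence (weaker) and phrase 2 with a perfect authentic cadence (stronger): antecedent + consequent = a period.
The two phrases open with different material (α / β), so the period is contrasting.

contrasting period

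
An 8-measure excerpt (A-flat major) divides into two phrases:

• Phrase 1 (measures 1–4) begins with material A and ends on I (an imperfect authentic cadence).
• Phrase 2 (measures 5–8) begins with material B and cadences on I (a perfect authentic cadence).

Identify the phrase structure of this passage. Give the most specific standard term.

contrasting period

Phrase 1 ends with an imperfect authentic cadence (weaker) and phrase 2 with a perfect authentic cadence (stronger): antecedent + consequent = a period.
The two phrases open with different material (A / B), so the period is contrasting.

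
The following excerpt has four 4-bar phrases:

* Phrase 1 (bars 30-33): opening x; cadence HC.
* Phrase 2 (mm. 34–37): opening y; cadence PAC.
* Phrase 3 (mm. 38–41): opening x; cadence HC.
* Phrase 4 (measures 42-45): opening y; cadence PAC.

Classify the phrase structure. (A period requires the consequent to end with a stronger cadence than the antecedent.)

The cadence pattern HC–PAC–HC–PAC is weak–strong twice, and phrases 3–4 restate phrases 1–2: a period heard twice, not a double period (which would end weakly at phrase 2).

repeated period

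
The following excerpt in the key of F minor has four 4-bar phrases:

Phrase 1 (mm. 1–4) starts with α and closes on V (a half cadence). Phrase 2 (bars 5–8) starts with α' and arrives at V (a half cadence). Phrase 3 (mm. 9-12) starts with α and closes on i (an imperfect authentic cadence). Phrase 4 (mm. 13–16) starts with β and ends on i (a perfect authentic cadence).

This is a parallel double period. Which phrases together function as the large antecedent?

In a double period the first pair of phrases (ending half cadence) is the large antecedent and the second pair (ending perfect authentic cadence) is the large consequent; the antecedent is phrases 1 and 2.

phrases 1 and 2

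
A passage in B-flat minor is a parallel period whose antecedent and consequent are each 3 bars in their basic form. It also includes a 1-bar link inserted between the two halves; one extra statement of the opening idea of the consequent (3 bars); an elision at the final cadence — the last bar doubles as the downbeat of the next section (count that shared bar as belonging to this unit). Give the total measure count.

Basic parallel period: 3 + 3 = 6 bars.
6 (basic form) + 1 (link) + 3 (extra statement) = 10.
The elision shares a bar with the next section but does not change this unit's count.

10 measures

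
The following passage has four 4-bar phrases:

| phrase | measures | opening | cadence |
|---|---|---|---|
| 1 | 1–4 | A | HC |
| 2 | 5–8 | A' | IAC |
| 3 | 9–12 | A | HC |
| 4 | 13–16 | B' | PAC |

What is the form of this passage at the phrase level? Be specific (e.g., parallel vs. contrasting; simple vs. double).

parallel double period

Four phrases in two halves: the first half (mm. 1–8) ends with an imperfect authentic cadence, the second (mm. 9–16) with a perfect authentic cadence — a large antecedent–consequent pair, i.e. a double period.
Phrase 3 begins with the same material as phrase 1, making it parallel.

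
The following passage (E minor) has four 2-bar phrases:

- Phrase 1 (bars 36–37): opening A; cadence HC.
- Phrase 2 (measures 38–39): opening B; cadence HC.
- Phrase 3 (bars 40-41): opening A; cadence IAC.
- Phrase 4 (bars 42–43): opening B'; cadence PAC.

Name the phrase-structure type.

parallel double period

Four phrases in two halves: the first half (mm. 36–39) ends with a half cadence, the second (mm. 40–43) with a perfect authentic cadence — a large antecedent–consequent pair, i.e. a double period.
Phrase 3 begins with the same material as phrase 1, making it parallel.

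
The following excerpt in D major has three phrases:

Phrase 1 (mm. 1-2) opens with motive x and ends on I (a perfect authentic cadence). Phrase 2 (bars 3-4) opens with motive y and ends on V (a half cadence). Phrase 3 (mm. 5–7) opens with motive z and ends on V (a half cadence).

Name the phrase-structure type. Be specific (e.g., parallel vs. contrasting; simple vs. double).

The final phrase closes with a half cadence, which is not stronger than the preceding half cadence; the 3 phrases lack an overall antecedent–consequent design and so form a phrase group.

phrase group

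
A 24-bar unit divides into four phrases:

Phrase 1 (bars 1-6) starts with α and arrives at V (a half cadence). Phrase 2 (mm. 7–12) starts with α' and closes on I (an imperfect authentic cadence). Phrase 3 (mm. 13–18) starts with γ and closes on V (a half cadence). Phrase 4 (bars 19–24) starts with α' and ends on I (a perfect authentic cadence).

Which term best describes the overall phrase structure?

Four phrases in two halves: the first half (bars 1–12) ends with an imperfect authentic cadence, the second (bars 13–24) with a perfect authentic cadence — a large antecedent–consequent pair, i.e. a double period.
Phrase 3 begins with different material from phrase 1, making it contrasting.

contrasting double period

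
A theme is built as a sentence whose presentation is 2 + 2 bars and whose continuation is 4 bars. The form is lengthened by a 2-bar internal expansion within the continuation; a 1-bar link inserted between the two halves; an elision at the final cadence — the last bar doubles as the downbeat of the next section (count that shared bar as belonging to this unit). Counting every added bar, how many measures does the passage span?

11 measures

Basic sentence: 2 + 2 + 4 = 8 bars.
8 (basic form) + 2 (internal expansion) + 1 (link) = 11.
The elision shares a bar with the next section but does not change this unit's count.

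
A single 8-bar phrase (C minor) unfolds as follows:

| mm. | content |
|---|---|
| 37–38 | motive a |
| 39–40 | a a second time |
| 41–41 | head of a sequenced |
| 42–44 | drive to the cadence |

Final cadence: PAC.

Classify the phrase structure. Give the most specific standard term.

Basic idea (mm. 37-38) + its repetition (mm. 39–40) form the presentation; fragmentation and cadence (mm. 41–44) form the continuation — the 8-bar whole is a sentence.

sentence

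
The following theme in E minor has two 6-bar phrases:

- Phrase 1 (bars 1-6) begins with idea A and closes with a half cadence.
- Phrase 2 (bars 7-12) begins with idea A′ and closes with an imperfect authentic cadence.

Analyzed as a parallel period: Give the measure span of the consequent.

measures 7–12

The antecedent is the phrase ending with the weaker cadence (half cadence, phrase 1) and the consequent the one ending more conclusively (imperfect authentic cadence, phrase 2); the consequent is measures 7–12.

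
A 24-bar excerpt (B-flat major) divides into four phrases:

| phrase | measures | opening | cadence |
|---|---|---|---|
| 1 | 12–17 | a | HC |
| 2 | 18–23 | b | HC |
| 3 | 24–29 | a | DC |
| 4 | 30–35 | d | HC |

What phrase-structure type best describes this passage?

Phrase 4 ends with a half cadence, no stronger than phrase 2's half cadence, so the four phrases do not form a double period; nor do phrases 3–4 duplicate 1–2, so it is not a repeated period. With no phrase reaching a conclusive cadence, the passage is a phrase group.

phrase group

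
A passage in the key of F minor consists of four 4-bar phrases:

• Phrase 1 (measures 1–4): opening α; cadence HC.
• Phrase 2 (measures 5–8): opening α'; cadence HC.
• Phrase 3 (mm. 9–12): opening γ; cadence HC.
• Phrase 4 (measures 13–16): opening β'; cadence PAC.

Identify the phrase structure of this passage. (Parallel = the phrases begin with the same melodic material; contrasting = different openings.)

Four phrases in two halves: the first half (bars 1–8) ends with a half cadence, the second (measures 9–16) with a perfect authentic cadence — a large antecedent–consequent pair, i.e. a double period.
Phrase 3 begins with different material from phrase 1, making it contrasting.

contrasting double period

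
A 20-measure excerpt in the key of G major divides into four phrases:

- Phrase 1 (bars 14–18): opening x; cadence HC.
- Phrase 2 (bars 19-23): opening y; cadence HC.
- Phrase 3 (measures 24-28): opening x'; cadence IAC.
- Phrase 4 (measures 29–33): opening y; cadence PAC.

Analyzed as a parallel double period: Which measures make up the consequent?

In a double period the four phrases pair into a large antecedent (phrases 1–2, ending half cadence) and a large consequent (phrases 3–4, ending perfect authentic cadence). The consequent spans measures 24–33.

measures 24–33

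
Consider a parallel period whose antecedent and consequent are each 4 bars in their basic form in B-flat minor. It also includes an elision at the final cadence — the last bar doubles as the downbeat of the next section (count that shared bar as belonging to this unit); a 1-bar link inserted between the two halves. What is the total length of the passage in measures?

9 measures

Basic parallel period: 4 + 4 = 8 bars.
8 (basic form) + 1 (link) = 9.
The elision shares a bar with the next section but does not change this unit's count.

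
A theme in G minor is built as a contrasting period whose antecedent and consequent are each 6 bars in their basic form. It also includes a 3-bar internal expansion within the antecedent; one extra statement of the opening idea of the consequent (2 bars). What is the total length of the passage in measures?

Basic contrasting period: 6 + 6 = 12 bars.
12 (basic form) + 3 (internal expansion) + 2 (extra statement) = 17.

17 measures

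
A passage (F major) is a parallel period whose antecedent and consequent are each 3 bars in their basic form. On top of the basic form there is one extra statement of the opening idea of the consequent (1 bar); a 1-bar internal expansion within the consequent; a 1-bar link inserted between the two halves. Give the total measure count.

Basic parallel period: 3 + 3 = 6 bars.
6 (basic form) + 1 (extra statement) + 1 (internal expansion) + 1 (link) = 9.

9 measures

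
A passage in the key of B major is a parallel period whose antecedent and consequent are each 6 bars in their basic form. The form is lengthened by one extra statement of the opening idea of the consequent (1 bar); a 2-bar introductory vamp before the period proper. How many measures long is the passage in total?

15 measures

Basic parallel period: 6 + 6 = 12 bars.
12 (basic form) + 1 (extra statement) + 2 (introduction) = 15.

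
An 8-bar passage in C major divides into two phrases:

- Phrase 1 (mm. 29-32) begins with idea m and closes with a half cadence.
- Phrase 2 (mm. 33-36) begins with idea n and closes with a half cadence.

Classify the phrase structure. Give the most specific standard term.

phrase group

The second phrase closes with a half cadence, which is not stronger than the first phrase's half cadence; without a weak→strong cadential pair there is no antecedent–consequent relationship, so this is a phrase group rather than a period.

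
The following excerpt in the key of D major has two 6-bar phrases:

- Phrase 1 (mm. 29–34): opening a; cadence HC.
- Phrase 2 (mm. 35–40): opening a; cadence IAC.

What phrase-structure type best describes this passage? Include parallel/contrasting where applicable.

parallel period

Phrase 1 ends with a half cadence (weaker) and phrase 2 with an imperfect authentic cadence (stronger): antecedent + consequent = a period.
The two phrases open with the same material (a / a), so the period is parallel.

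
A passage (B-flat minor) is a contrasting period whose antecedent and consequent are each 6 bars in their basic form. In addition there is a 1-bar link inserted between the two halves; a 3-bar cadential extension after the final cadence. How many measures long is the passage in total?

16 measures

Basic contrasting period: 6 + 6 = 12 bars.
12 (basic form) + 1 (link) + 3 (cadential extension) = 16.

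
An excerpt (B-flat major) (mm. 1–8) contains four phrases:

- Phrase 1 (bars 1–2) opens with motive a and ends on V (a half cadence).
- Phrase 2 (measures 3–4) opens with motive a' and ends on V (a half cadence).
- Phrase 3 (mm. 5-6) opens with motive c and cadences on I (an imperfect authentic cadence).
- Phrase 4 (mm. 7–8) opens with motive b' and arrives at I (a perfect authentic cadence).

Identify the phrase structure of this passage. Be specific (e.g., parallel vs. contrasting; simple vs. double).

contrasting double period

Four phrases in two halves: the first half (mm. 1-4) ends with a half cadence, the second (mm. 5–8) with a perfect authentic cadence — a large antecedent–consequent pair, i.e. a double period.
Phrase 3 begins with different material from phrase 1, making it contrasting.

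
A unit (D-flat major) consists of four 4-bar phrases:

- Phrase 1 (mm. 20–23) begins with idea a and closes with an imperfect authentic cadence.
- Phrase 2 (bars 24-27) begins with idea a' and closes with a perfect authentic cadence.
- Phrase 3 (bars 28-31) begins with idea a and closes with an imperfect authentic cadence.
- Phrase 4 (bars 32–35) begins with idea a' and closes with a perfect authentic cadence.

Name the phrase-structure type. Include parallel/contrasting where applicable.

repeated period

The cadence pattern IAC–PAC–IAC–PAC is weak–strong twice, and phrases 3–4 restate phrases 1–2: a period heard twice, not a double period (which would end weakly at phrase 2).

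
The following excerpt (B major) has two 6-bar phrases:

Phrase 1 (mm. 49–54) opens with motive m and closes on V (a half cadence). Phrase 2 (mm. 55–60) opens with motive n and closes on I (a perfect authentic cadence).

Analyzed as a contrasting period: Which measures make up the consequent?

measures 55–60

The antecedent is the phrase ending with the weaker cadence (half cadence, phrase 1) and the consequent the one ending more conclusively (perfect authentic cadence, phrase 2); the consequent is mm. 55-60.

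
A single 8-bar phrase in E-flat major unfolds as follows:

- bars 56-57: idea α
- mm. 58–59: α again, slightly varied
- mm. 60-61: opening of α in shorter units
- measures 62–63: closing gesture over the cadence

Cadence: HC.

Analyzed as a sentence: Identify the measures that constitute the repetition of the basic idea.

The presentation of a sentence is the basic idea (bars 56-57) plus its repetition (mm. 58-59); the repetition of the basic idea is therefore mm. 58–59.

measures 58–59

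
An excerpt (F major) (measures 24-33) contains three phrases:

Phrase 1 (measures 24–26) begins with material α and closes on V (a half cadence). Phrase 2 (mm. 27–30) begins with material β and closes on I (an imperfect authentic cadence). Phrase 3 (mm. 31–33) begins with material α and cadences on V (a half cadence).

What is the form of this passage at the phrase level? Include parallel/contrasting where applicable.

phrase group

The final phrase closes with a half cadence, which is not stronger than the preceding imperfect authentic cadence; the 3 phrases lack an overall antecedent–consequent design and so form a phrase group.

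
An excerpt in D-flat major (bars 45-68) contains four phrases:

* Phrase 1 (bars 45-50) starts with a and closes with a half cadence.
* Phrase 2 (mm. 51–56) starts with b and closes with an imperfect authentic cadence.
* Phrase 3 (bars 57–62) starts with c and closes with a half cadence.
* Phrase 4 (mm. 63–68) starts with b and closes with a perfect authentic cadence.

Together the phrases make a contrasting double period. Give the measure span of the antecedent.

In a double period the first pair of phrases (ending imperfect authentic cadence) is the large antecedent and the second pair (ending perfect authentic cadence) is the large consequent; the antecedent is measures 45–56.

measures 45–56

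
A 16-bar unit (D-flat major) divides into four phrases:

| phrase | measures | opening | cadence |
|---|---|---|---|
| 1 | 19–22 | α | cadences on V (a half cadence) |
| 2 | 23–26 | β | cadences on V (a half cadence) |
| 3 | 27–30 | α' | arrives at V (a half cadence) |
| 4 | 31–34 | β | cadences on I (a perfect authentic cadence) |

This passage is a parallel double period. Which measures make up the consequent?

measures 27–34

In a double period the four phrases pair into a large antecedent (phrases 1–2, ending half cadence) and a large consequent (phrases 3–4, ending perfect authentic cadence). The consequent spans bars 27–34.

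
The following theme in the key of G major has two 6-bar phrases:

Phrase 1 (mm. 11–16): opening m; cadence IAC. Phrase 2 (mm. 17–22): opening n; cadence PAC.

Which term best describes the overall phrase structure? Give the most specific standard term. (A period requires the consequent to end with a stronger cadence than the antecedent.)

contrasting period

Phrase 1 ends with an imperfect authentic cadence (weaker) and phrase 2 with a perfect authentic cadence (stronger): antecedent + consequent = a period.
The two phrases open with different material (m / n), so the period is contrasting.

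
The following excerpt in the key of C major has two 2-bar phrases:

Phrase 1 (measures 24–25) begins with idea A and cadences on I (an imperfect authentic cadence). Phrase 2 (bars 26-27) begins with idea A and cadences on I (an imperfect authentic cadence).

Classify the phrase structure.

Both phrases have the same opening (A) and the same cadence (imperfect authentic cadence): the second is a restatement, not a consequent, so this is a repeated phrase rather than a period.

repeated phrase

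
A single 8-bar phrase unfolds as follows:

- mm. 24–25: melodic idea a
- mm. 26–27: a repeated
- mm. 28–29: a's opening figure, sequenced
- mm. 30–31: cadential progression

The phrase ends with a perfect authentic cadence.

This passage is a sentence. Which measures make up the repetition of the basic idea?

measures 26–27

The presentation of a sentence is the basic idea (measures 24–25) plus its repetition (bars 26–27); the repetition of the basic idea is therefore measures 26-27.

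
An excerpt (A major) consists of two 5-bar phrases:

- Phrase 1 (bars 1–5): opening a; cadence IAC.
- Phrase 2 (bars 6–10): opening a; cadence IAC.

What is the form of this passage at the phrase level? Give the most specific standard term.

repeated phrase

Both phrases have the same opening (a) and the same cadence (imperfect authentic cadence): the second is a restatement, not a consequent, so this is a repeated phrase rather than a period.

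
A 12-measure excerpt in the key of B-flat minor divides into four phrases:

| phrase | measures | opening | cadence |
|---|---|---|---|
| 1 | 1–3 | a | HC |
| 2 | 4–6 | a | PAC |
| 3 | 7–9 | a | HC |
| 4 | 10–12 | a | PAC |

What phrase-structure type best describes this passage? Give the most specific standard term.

The cadence pattern HC–PAC–HC–PAC is weak–strong twice, and phrases 3–4 restate phrases 1–2: a period heard twice, not a double period (which would end weakly at phrase 2).

repeated period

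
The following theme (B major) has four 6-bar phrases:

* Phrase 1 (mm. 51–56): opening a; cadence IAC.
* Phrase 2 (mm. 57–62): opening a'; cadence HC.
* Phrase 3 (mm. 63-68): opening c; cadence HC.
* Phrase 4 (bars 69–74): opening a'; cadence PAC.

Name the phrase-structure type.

Four phrases in two halves: the first half (bars 51-62) ends with a half cadence, the second (bars 63–74) with a perfect authentic cadence — a large antecedent–consequent pair, i.e. a double period.
Phrase 3 begins with different material from phrase 1, making it contrasting.

contrasting double period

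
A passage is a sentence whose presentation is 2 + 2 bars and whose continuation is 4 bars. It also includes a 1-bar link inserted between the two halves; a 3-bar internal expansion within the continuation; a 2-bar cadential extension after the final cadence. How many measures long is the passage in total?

14 measures

Basic sentence: 2 + 2 + 4 = 8 bars.
8 (basic form) + 1 (link) + 3 (internal expansion) + 2 (cadential extension) = 14.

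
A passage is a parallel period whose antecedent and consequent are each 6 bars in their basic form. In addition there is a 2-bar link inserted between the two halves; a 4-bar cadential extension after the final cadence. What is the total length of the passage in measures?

18 measures

Basic parallel period: 6 + 6 = 12 bars.
12 (basic form) + 2 (link) + 4 (cadential extension) = 18.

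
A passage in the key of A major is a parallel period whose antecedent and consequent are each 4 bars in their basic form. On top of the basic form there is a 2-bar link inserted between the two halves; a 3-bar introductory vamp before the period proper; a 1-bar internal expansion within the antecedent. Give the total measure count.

14 measures

Basic parallel period: 4 + 4 = 8 bars.
8 (basic form) + 2 (link) + 3 (introduction) + 1 (internal expansion) = 14.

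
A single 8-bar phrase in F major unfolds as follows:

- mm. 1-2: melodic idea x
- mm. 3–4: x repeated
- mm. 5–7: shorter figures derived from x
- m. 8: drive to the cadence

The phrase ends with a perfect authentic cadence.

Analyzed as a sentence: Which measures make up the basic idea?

The presentation of a sentence is the basic idea (bars 1–2) plus its repetition (mm. 3–4); the basic idea is therefore mm. 1–2.

measures 1–2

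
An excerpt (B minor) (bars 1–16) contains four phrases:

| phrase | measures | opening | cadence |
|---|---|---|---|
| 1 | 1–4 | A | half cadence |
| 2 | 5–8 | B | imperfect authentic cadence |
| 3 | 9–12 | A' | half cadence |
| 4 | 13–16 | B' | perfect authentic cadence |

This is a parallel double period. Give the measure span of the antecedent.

measures 1–8

In a double period the first pair of phrases (ending imperfect authentic cadence) is the large antecedent and the second pair (ending perfect authentic cadence) is the large consequent; the antecedent is measures 1–8.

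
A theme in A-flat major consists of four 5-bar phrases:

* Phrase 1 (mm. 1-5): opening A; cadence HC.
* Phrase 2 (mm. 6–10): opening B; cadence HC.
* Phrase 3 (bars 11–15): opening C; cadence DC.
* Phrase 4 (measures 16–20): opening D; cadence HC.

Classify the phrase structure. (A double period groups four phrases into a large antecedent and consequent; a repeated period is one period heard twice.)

phrase group

Phrase 4 ends with a half cadence, no stronger than phrase 2's half cadence, so the four phrases do not form a double period; nor do phrases 3–4 duplicate 1–2, so it is not a repeated period. With no phrase reaching a conclusive cadence, the passage is a phrase group.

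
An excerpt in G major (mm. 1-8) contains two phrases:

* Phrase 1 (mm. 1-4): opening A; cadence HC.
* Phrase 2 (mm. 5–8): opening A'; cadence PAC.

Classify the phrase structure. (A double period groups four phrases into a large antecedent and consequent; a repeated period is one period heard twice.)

parallel period

Phrase 1 ends with a half cadence (weaker) and phrase 2 with a perfect authentic cadence (stronger): antecedent + consequent = a period.
The two phrases open with the same material (A / A'), so the period is parallel.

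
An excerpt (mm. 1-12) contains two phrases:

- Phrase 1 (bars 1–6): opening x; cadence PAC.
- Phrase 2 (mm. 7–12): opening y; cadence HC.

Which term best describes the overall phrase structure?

The second phrase closes with a half cadence, which is not stronger than the first phrase's perfect authentic cadence; without a weak→strong cadential pair there is no antecedent–consequent relationship, so this is a phrase group rather than a period.

phrase group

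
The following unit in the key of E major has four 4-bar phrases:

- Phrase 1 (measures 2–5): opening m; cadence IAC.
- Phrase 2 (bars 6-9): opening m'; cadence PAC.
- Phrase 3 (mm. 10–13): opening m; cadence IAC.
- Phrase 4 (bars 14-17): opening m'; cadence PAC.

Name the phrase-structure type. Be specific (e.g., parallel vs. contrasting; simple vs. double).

repeated period

The cadence pattern IAC–PAC–IAC–PAC is weak–strong twice, and phrases 3–4 restate phrases 1–2: a period heard twice, not a double period (which would end weakly at phrase 2).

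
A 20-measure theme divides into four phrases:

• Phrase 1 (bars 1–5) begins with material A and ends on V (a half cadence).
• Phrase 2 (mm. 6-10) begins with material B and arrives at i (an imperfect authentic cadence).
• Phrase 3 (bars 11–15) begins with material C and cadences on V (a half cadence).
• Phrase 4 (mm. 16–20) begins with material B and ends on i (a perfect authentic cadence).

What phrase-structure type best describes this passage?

Four phrases in two halves: the first half (bars 1-10) ends with an imperfect authentic cadence, the second (mm. 11-20) with a perfect authentic cadence — a large antecedent–consequent pair, i.e. a double period.
Phrase 3 begins with different material from phrase 1, making it contrasting.

contrasting double period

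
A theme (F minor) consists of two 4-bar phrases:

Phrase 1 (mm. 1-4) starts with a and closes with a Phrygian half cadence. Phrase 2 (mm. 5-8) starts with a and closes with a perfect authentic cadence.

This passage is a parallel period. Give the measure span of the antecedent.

measures 1–4

The antecedent is the phrase ending with the weaker cadence (Phrygian half cadence, phrase 1) and the consequent the one ending more conclusively (perfect authentic cadence, phrase 2); the antecedent is mm. 1–4.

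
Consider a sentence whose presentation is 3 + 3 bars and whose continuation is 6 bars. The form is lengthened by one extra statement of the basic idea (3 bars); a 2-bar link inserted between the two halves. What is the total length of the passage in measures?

17 measures

Basic sentence: 3 + 3 + 6 = 12 bars.
12 (basic form) + 3 (extra statement) + 2 (link) = 17.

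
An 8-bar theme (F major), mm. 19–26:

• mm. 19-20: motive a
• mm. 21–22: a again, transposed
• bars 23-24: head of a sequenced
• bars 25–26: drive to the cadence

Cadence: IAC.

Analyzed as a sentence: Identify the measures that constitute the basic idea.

The presentation of a sentence is the basic idea (bars 19-20) plus its repetition (measures 21–22); the basic idea is therefore bars 19–20.

measures 19–20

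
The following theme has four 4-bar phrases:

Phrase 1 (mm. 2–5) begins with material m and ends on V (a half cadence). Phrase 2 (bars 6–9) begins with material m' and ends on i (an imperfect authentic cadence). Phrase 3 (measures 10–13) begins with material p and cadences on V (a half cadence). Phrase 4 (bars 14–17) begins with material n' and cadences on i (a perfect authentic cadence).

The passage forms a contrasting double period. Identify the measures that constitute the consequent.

In a double period the four phrases pair into a large antecedent (phrases 1–2, ending imperfect authentic cadence) and a large consequent (phrases 3–4, ending perfect authentic cadence). The consequent spans mm. 10–17.

measures 10–17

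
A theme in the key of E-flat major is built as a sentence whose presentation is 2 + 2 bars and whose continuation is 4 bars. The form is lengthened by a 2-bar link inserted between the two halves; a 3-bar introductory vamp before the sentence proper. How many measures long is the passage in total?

13 measures

Basic sentence: 2 + 2 + 4 = 8 bars.
8 (basic form) + 2 (link) + 3 (introduction) = 13.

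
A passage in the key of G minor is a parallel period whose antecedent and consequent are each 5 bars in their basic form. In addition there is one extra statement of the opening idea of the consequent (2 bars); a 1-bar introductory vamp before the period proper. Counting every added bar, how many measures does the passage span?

13 measures

Basic parallel period: 5 + 5 = 10 bars.
10 (basic form) + 2 (extra statement) + 1 (introduction) = 13.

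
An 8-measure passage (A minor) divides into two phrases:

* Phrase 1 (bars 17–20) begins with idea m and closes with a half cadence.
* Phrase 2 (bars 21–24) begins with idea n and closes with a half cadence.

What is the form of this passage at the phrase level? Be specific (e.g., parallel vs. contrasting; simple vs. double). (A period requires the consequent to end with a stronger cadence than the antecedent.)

The second phrase closes with a half cadence, which is not stronger than the first phrase's half cadence; without a weak→strong cadential pair there is no antecedent–consequent relationship, so this is a phrase group rather than a period.

phrase group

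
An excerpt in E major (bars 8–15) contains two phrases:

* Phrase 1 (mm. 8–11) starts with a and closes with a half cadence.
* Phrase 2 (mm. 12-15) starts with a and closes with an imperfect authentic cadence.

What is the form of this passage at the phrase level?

parallel period

Phrase 1 ends with a half cadence (weaker) and phrase 2 with an imperfect authentic cadence (stronger): antecedent + consequent = a period.
The two phrases open with the same material (a / a), so the period is parallel.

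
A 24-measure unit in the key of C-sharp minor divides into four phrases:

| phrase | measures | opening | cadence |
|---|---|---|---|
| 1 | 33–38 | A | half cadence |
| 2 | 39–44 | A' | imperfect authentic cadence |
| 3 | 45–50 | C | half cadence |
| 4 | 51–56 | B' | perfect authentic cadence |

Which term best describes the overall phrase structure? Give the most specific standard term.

Four phrases in two halves: the first half (mm. 33-44) ends with an imperfect authentic cadence, the second (mm. 45-56) with a perfect authentic cadence — a large antecedent–consequent pair, i.e. a double period.
Phrase 3 begins with different material from phrase 1, making it contrasting.

contrasting double period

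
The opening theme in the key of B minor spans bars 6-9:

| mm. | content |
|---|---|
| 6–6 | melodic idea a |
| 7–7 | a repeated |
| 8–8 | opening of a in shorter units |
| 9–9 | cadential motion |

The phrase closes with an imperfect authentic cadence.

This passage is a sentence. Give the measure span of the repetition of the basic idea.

The presentation of a sentence is the basic idea (m. 6) plus its repetition (m. 7); the repetition of the basic idea is therefore m. 7.

measures 7–7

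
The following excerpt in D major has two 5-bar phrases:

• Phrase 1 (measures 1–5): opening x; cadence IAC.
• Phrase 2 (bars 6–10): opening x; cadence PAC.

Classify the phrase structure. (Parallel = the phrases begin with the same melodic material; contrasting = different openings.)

parallel period

Phrase 1 ends with an imperfect authentic cadence (weaker) and phrase 2 with a perfect authentic cadence (stronger): antecedent + consequent = a period.
The two phrases open with the same material (x / x), so the period is parallel.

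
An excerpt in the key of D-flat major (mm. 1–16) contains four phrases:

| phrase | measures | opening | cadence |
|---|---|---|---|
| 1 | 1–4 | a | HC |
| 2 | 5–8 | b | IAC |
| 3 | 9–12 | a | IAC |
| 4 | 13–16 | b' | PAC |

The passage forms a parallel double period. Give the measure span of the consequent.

measures 9–16

In a double period the first pair of phrases (ending imperfect authentic cadence) is the large antecedent and the second pair (ending perfect authentic cadence) is the large consequent; the consequent is measures 9–16.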